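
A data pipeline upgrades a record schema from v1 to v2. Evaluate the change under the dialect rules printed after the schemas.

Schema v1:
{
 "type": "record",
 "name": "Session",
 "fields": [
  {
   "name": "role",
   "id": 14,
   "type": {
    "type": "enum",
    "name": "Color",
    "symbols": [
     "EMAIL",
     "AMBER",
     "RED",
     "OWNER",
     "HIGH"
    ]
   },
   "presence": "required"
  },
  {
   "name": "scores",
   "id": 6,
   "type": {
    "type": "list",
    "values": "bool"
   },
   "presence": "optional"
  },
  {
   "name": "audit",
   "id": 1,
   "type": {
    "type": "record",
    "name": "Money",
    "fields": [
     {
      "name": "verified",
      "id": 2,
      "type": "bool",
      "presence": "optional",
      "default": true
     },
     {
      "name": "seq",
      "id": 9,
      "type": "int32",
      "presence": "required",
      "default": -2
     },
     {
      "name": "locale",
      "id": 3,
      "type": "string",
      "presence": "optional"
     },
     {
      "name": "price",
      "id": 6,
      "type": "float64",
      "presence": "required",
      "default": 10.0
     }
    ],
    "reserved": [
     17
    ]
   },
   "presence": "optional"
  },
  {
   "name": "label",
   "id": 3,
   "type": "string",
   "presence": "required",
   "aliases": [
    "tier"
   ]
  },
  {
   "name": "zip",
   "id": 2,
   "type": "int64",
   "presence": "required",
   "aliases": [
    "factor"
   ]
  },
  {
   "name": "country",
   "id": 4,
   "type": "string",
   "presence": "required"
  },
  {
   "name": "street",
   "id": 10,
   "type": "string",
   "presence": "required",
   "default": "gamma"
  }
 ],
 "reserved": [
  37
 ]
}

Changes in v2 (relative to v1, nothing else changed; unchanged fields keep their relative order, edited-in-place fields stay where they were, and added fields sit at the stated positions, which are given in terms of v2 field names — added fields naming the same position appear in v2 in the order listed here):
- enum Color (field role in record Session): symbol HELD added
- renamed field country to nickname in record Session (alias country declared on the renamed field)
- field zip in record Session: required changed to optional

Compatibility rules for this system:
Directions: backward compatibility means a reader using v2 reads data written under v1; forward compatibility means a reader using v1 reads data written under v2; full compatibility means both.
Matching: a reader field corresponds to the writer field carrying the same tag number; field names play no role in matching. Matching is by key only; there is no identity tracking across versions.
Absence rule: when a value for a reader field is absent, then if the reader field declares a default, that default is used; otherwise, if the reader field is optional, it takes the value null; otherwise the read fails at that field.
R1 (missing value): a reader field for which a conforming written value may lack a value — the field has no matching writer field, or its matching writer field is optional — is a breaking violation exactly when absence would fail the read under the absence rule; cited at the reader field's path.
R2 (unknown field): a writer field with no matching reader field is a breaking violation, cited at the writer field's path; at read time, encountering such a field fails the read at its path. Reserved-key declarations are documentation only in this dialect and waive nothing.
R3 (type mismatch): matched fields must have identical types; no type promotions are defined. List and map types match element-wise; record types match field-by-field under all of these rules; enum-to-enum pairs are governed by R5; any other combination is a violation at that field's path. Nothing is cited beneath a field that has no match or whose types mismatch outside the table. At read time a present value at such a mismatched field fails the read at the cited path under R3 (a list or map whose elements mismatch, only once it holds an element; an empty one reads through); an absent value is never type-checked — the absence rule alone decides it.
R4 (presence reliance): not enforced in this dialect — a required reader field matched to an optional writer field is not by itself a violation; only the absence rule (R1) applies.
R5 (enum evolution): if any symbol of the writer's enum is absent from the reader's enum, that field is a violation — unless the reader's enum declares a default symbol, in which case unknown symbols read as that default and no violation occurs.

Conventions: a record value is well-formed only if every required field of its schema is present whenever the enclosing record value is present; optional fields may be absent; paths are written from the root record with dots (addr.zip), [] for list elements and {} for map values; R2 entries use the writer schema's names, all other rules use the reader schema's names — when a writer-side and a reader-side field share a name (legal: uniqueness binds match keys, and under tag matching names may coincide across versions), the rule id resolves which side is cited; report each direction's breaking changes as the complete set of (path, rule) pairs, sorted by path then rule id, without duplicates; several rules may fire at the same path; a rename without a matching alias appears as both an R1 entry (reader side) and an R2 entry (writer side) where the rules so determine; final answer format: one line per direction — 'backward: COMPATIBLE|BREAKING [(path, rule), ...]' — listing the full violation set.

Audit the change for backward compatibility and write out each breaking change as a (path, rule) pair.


backward: COMPATIBLE []

the writer's type comes first in each Session pair
backward pass over Session, reader schema v2, writer schema v1:
  role: paired with writer role (Color -> Color; writer required)
  scores: paired with writer scores (list<bool> -> list<bool>; writer optional)
  audit: paired with writer audit (Money -> Money; writer optional)
  label: paired with writer label (string -> string; writer required)
  zip: paired with writer zip (int64 -> int64; writer required)
  nickname: paired with writer country (string -> string; writer required)
  street: paired with writer street (string -> string; writer required)
  audit.verified: paired with writer audit.verified (bool -> bool; writer optional)
  audit.seq: paired with writer audit.seq (int32 -> int32; writer required)
  audit.locale: paired with writer audit.locale (string -> string; writer optional)
  audit.price: paired with writer audit.price (float64 -> float64; writer required)
  => no violations; backward on Session: COMPATIBLE
ruling out the remaining Session differences:
  enum Color (field role in record Session): symbol HELD added -> matters only for Session's forward compatibility — outside the asked direction
  renamed field country to nickname in record Session (alias country declared on the renamed field) -> inert for the asked Session verdict: nothing fires
  field zip in record Session: required changed to optional -> matters only for Session's forward compatibility — outside the asked direction


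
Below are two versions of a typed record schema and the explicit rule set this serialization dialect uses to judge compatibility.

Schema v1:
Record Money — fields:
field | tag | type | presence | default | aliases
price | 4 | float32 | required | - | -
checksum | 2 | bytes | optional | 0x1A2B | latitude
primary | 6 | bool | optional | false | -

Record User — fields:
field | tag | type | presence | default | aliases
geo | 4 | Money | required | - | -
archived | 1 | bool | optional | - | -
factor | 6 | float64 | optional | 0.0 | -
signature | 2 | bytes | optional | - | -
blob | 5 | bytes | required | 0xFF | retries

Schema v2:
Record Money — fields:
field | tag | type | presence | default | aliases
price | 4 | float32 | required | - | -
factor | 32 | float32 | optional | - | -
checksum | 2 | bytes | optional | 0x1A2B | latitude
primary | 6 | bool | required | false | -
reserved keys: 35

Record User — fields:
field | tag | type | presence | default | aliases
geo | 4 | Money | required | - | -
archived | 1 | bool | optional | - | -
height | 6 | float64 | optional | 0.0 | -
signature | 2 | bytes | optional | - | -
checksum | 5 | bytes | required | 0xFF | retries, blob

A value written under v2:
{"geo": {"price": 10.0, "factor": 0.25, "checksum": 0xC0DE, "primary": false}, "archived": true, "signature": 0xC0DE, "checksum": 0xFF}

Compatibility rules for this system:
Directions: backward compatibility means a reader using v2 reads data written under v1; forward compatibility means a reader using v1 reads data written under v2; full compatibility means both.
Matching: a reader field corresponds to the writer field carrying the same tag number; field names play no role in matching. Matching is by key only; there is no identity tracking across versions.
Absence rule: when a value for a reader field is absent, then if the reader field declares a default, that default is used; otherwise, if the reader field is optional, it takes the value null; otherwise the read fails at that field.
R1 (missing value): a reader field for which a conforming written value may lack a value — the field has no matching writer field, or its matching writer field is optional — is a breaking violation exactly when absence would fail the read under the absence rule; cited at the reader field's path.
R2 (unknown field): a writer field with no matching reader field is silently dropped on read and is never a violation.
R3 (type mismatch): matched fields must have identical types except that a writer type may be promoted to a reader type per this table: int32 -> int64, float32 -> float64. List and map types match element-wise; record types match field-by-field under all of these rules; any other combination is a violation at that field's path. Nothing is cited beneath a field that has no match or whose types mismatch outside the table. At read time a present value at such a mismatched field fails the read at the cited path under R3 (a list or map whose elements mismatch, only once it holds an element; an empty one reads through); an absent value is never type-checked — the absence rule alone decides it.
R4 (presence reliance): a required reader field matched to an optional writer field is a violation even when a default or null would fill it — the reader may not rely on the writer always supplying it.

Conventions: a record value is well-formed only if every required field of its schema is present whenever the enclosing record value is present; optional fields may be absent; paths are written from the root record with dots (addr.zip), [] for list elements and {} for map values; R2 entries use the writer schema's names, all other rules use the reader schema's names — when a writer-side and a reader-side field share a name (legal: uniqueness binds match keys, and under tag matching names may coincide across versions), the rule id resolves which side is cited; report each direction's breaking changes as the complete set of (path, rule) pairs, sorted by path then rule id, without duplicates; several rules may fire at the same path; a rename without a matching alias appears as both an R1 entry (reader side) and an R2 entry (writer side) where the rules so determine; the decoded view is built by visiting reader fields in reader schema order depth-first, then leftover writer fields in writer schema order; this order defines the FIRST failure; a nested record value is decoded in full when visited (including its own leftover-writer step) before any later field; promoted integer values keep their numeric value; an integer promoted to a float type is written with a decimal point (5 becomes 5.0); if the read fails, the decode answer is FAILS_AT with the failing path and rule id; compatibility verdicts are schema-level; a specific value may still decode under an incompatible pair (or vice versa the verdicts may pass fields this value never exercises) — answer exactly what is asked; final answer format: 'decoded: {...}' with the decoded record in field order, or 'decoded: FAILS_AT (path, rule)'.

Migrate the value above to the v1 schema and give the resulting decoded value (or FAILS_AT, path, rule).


decoded: {"geo": {"price": 10.0, "checksum": 0xC0DE, "primary": false}, "archived": true, "factor": 0.0, "signature": 0xC0DE, "blob": 0xFF}

each type pair in User: writer, then reader
decoding the User value with the v1 reader:
  geo.price := 10.0
  geo.checksum := 0xC0DE
  geo.primary := false
  writer geo.factor: unknown -> dropped
  archived := true
  factor := 0.0 (absent -> default)
  signature := 0xC0DE
  blob := 0xFF (from writer checksum)
  => decoded: {"geo": {"price": 10.0, "checksum": 0xC0DE, "primary": false}, "archived": true, "factor": 0.0, "signature": 0xC0DE, "blob": 0xFF}
the rest of the User diff is inert for this question:
  renamed field factor to height in record User -> triggers nothing under the printed rules; the User answer is the same either way
  renamed field blob to checksum in record User (alias blob declared on the renamed field) -> triggers nothing under the printed rules; the User answer is the same either way
  added field factor to record Money: optional float32, tag 32 (in v2 it sits immediately before checksum) -> triggers nothing under the printed rules; the User answer is the same either way
  field primary in record Money: optional changed to required -> affects the rule determinations only; this particular User value decodes identically


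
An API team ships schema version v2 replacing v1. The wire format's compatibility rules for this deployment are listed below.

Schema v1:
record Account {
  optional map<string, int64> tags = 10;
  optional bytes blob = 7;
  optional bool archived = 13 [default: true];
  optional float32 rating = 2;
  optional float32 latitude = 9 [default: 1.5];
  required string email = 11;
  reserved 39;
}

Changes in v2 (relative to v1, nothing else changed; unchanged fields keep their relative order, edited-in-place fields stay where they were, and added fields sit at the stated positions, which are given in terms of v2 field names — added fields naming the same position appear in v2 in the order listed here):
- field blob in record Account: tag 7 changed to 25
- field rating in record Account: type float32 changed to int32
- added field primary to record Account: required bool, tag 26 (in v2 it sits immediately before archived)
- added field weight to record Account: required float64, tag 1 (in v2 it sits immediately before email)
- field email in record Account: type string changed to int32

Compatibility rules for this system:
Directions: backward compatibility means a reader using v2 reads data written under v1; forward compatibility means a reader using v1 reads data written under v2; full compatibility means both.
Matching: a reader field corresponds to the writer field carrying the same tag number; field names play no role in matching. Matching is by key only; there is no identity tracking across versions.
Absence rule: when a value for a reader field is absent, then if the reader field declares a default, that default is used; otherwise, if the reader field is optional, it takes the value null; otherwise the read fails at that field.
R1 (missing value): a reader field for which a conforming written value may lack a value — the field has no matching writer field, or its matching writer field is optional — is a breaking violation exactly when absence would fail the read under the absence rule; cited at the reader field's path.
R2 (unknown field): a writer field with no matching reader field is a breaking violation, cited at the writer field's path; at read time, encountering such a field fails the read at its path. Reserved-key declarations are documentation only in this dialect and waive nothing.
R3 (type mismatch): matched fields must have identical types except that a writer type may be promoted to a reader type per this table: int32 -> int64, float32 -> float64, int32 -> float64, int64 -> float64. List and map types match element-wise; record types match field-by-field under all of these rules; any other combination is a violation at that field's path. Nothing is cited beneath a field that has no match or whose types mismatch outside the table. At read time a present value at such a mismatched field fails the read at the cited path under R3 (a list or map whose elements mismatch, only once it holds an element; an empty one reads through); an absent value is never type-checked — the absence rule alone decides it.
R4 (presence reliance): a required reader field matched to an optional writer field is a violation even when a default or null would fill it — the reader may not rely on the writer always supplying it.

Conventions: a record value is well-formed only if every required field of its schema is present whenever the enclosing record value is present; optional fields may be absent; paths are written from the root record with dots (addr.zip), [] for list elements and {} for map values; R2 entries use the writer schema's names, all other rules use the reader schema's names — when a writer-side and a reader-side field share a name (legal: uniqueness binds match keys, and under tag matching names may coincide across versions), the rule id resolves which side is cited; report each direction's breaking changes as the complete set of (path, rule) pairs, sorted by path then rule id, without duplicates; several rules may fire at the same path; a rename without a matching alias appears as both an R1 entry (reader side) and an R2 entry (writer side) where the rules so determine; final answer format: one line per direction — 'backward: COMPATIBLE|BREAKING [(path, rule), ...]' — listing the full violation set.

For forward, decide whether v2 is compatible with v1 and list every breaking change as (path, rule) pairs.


forward: BREAKING [(blob, R2), (email, R3), (primary, R2), (rating, R3), (weight, R2)]

each type pair in Account: writer, then reader
forward for Account (reader v1, writer v2):
  tags: paired with writer tags (map<string, int64> -> map<string, int64>; writer optional)
  blob: no writer-side match
  archived: paired with writer archived (bool -> bool; writer optional)
  rating: paired with writer rating (int32 -> float32; writer optional)
  latitude: paired with writer latitude (float32 -> float32; writer optional)
  email: paired with writer email (int32 -> string; writer required)
  leftover writer field: blob
  leftover writer field: primary
  leftover writer field: weight
  R2 fires at blob
  R3 fires at email
  R2 fires at primary
  R3 fires at rating
  R2 fires at weight
  => forward verdict for Account: BREAKING, 5 violation(s)


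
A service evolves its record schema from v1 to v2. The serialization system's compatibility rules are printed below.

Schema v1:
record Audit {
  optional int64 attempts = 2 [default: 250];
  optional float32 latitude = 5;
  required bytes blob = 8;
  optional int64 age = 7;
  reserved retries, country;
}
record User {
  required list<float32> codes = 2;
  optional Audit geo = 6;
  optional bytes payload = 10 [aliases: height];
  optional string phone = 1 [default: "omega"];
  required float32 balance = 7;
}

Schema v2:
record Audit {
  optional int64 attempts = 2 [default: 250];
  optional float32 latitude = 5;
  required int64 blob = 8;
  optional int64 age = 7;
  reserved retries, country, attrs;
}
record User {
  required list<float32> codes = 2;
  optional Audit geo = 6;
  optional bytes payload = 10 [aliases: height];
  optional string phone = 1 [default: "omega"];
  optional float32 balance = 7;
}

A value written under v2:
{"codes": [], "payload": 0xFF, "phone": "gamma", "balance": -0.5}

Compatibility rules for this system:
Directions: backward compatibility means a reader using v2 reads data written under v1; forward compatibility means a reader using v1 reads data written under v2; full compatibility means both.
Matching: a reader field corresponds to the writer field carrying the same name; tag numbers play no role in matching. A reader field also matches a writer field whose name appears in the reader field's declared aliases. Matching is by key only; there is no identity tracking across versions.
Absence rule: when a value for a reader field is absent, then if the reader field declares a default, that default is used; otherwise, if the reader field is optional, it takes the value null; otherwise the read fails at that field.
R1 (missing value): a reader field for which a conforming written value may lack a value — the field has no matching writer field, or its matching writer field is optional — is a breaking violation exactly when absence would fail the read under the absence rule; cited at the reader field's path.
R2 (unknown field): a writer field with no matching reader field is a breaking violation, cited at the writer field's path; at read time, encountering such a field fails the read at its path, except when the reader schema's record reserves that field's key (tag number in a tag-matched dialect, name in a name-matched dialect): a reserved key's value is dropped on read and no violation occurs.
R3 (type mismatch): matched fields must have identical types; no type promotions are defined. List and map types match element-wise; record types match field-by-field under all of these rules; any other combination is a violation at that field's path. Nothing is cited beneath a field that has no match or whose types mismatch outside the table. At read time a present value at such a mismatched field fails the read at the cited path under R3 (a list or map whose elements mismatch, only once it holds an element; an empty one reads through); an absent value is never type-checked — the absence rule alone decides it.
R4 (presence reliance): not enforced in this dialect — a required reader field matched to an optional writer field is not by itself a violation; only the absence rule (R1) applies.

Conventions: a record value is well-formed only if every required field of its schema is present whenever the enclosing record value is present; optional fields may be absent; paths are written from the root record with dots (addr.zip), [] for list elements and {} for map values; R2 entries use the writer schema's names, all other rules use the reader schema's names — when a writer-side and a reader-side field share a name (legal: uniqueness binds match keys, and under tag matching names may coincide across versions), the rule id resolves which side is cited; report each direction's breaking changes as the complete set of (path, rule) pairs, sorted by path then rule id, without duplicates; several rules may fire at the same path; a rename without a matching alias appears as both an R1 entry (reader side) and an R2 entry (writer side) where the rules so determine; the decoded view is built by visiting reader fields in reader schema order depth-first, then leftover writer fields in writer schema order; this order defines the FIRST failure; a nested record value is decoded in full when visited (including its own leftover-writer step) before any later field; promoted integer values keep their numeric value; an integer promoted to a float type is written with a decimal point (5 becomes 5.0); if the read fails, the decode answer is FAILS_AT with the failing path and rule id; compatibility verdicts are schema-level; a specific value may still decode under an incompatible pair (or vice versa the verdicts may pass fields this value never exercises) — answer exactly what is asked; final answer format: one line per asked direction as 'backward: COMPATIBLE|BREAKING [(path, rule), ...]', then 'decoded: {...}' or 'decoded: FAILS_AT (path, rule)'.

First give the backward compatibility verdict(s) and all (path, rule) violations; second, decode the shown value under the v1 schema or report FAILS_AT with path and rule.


backward: BREAKING [(geo.blob, R3)]; decoded: {"codes": [], "geo": null, "payload": 0xFF, "phone": "gamma", "balance": -0.5}

arrows below run writer -> reader for User
backward analysis of User with v2 as reader and v1 as writer:
  codes: list<float32> -> list<float32>, writer required; from codes
  geo: Audit -> Audit, writer optional; from geo
  payload: bytes -> bytes, writer optional; from payload
  phone: string -> string, writer optional; from phone
  balance: float32 -> float32, writer required; from balance
  geo.attempts: int64 -> int64, writer optional; from geo.attempts
  geo.latitude: float32 -> float32, writer optional; from geo.latitude
  geo.blob: bytes -> int64, writer required; from geo.blob
  geo.age: int64 -> int64, writer optional; from geo.age
  breaking: (geo.blob, R3)
  => backward: BREAKING (1)
decode (reader v1):
  codes := []
  geo := null (absent, optional -> null)
  payload := 0xFF
  phone := "gamma"
  balance := -0.5
  => decoded: {"codes": [], "geo": null, "payload": 0xFF, "phone": "gamma", "balance": -0.5}
diffs on User not affecting the asked answer:
  field balance in record User: required changed to optional -> matters only for User's forward compatibility — outside the asked direction


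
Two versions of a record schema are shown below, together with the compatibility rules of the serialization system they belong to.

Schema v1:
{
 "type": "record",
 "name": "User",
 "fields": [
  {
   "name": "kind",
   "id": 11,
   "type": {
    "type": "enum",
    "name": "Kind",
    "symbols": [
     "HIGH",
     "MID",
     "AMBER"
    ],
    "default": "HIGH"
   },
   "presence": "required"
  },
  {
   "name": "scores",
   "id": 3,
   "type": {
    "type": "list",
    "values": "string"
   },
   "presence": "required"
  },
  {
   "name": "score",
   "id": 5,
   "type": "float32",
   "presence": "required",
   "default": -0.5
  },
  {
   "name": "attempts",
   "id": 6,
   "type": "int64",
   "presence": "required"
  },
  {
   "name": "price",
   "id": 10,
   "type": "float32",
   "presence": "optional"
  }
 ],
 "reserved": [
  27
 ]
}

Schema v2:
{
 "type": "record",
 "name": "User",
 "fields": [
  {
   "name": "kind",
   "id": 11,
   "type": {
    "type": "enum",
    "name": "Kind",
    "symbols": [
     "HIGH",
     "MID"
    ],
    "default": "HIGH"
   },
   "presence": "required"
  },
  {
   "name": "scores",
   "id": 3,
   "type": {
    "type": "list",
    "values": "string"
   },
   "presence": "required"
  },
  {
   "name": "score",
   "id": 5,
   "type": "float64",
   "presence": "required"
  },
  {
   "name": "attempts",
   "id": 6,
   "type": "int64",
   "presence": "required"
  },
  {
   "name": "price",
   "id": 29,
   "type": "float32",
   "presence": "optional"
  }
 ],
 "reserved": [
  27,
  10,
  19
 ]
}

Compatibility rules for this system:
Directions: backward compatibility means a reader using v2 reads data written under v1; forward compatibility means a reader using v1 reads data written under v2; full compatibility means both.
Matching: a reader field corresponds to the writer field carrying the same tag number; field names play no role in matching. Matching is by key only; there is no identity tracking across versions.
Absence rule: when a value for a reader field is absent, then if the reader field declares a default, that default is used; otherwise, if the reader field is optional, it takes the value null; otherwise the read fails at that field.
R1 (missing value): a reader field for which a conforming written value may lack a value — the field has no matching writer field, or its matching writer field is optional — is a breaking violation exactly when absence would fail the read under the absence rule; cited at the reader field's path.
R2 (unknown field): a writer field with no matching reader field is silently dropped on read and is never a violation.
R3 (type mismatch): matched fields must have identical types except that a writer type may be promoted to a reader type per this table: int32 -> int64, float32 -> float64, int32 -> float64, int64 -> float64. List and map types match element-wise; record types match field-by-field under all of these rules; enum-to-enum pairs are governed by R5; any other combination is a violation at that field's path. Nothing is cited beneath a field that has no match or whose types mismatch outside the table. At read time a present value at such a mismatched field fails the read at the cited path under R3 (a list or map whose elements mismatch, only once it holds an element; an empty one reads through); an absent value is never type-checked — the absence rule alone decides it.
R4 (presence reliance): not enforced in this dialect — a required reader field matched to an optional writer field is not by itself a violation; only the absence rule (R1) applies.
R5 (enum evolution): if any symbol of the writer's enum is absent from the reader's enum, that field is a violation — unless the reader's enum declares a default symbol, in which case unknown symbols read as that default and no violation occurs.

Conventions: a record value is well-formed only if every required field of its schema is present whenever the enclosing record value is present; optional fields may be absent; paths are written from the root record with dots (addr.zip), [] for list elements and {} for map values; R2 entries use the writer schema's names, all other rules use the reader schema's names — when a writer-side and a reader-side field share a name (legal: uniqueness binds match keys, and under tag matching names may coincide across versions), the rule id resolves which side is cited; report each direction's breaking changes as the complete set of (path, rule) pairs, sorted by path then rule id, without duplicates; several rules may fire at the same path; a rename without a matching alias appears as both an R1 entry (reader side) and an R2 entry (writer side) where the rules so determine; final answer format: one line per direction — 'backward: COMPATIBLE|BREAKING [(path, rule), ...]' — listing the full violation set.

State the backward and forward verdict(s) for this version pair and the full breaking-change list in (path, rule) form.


backward: COMPATIBLE []; forward: BREAKING [(score, R3)]

arrows below run writer -> reader for User
backward on User — v2 reading data written by v1:
  kind: Kind -> Kind, writer required; from kind
  scores: list<string> -> list<string>, writer required; from scores
  score: float32 -> float64, writer required; from score
  attempts: int64 -> int64, writer required; from attempts
  price has no writer counterpart
  writer price: unknown to reader
  nothing fires on User: backward is COMPATIBLE
forward on User — v1 reading data written by v2:
  kind: Kind -> Kind, writer required; from kind
  scores: list<string> -> list<string>, writer required; from scores
  score: float64 -> float32, writer required; from score
  attempts: int64 -> int64, writer required; from attempts
  price has no writer counterpart
  writer price: unknown to reader
  R3 fires at score
  => forward verdict for User: BREAKING, 1 violation(s)


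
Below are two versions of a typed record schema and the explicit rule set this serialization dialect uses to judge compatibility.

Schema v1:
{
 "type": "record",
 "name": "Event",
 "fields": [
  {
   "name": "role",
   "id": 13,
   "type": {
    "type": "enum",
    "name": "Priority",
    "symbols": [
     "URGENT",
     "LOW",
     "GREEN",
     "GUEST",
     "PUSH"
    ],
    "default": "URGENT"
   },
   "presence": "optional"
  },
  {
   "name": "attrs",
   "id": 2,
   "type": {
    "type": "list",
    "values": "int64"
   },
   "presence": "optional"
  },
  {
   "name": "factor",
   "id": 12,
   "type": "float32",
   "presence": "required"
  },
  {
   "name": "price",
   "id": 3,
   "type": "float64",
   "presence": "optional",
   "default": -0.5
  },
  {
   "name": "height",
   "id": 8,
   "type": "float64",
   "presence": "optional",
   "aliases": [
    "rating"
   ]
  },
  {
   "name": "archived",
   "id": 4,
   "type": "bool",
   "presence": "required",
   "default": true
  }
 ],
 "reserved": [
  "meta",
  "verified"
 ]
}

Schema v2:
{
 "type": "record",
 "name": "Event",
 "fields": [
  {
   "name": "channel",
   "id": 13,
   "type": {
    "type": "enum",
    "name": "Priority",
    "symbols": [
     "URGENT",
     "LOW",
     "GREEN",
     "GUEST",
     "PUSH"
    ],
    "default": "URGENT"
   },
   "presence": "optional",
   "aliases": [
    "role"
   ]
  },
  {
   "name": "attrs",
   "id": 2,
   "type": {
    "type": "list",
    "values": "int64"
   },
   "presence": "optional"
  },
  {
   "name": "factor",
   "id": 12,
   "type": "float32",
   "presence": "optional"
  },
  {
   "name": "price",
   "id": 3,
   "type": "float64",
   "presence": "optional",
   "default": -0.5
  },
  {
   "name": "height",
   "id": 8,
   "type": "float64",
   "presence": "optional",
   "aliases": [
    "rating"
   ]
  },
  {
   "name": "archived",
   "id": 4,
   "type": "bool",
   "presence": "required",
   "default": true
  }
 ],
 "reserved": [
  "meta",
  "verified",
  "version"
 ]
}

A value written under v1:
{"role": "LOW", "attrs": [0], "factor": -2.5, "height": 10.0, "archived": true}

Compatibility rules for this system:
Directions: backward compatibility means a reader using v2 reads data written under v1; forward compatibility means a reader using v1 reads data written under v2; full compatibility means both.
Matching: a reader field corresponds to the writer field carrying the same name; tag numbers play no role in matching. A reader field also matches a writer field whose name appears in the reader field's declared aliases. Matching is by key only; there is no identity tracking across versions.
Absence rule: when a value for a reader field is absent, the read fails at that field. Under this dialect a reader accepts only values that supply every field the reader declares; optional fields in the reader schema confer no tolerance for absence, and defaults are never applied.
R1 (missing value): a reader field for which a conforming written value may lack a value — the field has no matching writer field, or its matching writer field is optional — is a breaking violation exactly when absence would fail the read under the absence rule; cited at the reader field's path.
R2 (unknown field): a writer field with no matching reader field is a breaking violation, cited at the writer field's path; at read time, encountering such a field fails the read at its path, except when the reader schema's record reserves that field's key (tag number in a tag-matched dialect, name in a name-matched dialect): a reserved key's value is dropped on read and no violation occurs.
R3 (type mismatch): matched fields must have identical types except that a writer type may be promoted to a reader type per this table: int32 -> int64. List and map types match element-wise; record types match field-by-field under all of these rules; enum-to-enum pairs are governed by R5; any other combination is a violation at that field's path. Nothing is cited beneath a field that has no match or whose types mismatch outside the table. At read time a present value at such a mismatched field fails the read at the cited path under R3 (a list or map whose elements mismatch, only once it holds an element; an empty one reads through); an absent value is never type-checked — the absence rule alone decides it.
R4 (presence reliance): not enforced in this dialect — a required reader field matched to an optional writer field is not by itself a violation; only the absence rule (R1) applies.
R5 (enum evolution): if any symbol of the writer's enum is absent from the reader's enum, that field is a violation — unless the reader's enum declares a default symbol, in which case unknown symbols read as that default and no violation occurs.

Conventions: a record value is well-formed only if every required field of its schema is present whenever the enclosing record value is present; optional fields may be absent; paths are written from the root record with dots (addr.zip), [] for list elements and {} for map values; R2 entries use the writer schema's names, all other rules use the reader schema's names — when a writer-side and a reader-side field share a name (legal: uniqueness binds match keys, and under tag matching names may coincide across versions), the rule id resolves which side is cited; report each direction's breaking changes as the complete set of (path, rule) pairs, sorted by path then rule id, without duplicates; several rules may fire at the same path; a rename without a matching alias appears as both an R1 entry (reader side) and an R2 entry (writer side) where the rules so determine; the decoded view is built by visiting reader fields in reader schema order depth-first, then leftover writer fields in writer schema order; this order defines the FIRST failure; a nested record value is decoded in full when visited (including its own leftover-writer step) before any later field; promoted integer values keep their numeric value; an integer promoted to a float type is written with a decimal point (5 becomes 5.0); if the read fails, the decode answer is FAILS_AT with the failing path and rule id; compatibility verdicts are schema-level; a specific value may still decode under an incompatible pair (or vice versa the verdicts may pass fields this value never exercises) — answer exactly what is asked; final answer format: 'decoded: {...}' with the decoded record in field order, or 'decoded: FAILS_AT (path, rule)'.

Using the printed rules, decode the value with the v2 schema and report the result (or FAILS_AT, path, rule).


in Event below, arrows point writer -> reader
decoding the Event value with the v2 reader:
  channel := "LOW" (from writer role)
  attrs := [0]
  factor := -2.5
  read fails at price under R1 (no fill)
  => FAILS_AT (price, R1)
diffs on Event not affecting the asked answer:
  field factor in record Event: required changed to optional -> changes Event's schema-level verdicts only — the decode of this value is the same
  renamed field role to channel in record Event (alias role declared on the renamed field) -> changes Event's schema-level verdicts only — the decode of this value is the same

decoded: FAILS_AT (price, R1)


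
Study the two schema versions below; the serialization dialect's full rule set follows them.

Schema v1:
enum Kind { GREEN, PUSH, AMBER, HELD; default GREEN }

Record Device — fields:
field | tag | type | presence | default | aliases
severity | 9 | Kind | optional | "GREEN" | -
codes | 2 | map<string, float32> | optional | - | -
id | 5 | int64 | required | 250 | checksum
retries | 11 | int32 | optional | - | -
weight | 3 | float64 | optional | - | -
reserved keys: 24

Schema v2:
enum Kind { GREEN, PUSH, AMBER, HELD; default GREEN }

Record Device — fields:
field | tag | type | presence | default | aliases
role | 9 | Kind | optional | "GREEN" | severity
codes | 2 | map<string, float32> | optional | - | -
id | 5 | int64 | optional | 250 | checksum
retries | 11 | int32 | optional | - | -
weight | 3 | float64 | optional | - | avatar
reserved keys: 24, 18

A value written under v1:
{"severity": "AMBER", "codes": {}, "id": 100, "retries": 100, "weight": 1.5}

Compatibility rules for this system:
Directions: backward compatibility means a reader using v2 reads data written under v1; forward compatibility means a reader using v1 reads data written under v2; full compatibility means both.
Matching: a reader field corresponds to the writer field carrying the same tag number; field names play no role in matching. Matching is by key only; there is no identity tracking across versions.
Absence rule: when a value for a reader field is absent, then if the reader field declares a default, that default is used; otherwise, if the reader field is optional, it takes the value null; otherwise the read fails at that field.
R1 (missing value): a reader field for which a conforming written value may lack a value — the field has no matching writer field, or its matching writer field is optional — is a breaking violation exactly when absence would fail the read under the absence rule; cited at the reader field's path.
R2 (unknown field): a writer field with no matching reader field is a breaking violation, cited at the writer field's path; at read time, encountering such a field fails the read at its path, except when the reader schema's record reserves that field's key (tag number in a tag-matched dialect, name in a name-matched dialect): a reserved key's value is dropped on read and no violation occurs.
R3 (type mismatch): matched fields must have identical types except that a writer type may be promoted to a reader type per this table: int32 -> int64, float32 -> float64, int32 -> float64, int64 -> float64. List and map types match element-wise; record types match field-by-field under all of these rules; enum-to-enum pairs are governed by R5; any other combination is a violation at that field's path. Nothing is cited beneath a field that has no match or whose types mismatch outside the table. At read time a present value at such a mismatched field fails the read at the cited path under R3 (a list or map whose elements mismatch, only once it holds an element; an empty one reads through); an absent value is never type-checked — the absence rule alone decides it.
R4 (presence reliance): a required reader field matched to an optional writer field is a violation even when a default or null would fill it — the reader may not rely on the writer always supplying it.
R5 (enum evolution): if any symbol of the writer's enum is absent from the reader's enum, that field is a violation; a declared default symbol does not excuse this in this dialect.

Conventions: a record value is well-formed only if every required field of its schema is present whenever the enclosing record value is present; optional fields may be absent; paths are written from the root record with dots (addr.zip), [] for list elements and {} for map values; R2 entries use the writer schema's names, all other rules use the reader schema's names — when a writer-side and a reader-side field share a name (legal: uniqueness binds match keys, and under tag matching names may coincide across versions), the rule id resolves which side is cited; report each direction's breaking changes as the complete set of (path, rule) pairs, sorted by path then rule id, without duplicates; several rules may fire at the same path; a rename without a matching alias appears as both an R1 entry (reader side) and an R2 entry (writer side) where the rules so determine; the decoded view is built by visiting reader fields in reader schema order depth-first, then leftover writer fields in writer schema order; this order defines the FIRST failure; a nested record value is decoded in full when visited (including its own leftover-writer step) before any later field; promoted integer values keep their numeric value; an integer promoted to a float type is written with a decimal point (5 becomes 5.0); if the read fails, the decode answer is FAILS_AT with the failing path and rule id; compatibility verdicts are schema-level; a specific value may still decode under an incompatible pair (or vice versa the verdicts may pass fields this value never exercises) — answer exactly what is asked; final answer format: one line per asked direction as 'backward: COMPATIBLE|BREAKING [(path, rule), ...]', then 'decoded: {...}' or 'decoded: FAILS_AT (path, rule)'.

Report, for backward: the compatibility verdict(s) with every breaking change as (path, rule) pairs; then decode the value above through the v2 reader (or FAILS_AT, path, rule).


backward: COMPATIBLE []; decoded: {"role": "AMBER", "codes": {}, "id": 100, "retries": 100, "weight": 1.5}

in Device below, arrows point writer -> reader
backward pass over Device, reader schema v2, writer schema v1:
  role <- severity (Kind -> Kind, writer optional)
  codes <- codes (map<string, float32> -> map<string, float32>, writer optional)
  id <- id (int64 -> int64, writer required)
  retries <- retries (int32 -> int32, writer optional)
  weight <- weight (float64 -> float64, writer optional)
  => backward: COMPATIBLE
decoding the Device value with the v2 reader:
  role := "AMBER" (from writer severity)
  codes := {}
  id := 100
  retries := 100
  weight := 1.5
  => decoded: {"role": "AMBER", "codes": {}, "id": 100, "retries": 100, "weight": 1.5}
checking off the Device differences that do not matter here:
  field id in record Device: required changed to optional -> affects forward compatibility only, which is not asked
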